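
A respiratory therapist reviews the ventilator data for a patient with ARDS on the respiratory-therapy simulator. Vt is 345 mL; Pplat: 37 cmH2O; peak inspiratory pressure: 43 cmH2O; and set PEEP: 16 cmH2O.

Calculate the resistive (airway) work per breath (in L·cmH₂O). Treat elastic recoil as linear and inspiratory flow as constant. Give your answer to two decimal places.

2.07

With constant inspiratory flow the resistive pressure is constant at PIP − Pplat = 43 − 37 = 6.0 cmH2O, so resistive work = 6.0 × 0.345 = 2.07 L·cmH2O.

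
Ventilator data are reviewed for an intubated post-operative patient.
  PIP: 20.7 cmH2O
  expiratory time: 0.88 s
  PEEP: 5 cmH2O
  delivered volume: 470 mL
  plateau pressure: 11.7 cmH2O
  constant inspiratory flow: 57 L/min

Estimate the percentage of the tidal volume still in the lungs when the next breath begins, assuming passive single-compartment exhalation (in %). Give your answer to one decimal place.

Flow: 57 L/min ÷ 60 = 0.95 L/s.
R = (PIP − Pplat)/V̇ = (20.7 − 11.7) / 0.95 = 9.0/0.95 = 9.474 cmH2O·s/L.
C = Vt/(Pplat − PEEP) = 470.0 / (11.7 − 5) = 470.0/6.7 = 70.149 mL/cmH2O.
τ = R × C = 9.474 × 0.07015 L/cmH2O = 0.6646 s.
Fraction remaining at end-expiration = e^(−Te/τ) = e^(−0.88/0.6646) = 0.266 → 26.6%.

26.6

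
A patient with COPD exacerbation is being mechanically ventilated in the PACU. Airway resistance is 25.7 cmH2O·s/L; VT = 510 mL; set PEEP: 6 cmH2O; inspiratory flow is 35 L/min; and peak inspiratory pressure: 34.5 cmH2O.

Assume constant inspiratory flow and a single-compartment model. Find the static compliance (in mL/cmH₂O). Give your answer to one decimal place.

37.8

Flow: 35 L/min ÷ 60 = 0.5833 L/s.
Equation of motion (constant flow): PIP = Vt/C + R·V̇ + PEEP.
Vt/C = PIP − R·V̇ − PEEP = 34.5 − 25.7×0.5833 − 6 = 34.5 − 14.991 − 6 = 13.509 cmH2O.
C = Vt / 13.509 = 510 / 13.509 = 37.753 mL/cmH2O.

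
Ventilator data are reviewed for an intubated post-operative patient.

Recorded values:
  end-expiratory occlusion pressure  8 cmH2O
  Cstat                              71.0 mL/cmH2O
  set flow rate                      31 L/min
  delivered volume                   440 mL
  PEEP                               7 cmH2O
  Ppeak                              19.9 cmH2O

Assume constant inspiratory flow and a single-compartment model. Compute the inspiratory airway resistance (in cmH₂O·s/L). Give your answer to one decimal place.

Flow: 31 L/min ÷ 60 = 0.5167 L/s.
Total PEEP = 8 cmH2O (set 7 + intrinsic 1); this is the baseline alveolar pressure.
Equation of motion (constant flow): PIP = Vt/C + R·V̇ + PEEP.
R·V̇ = PIP − Vt/C − PEEP = 19.9 − 440/71.0 − 8 = 19.9 − 6.197 − 8 = 5.703 cmH2O.
R = 5.703 / 0.5167 = 11.037 cmH2O·s/L.

11.0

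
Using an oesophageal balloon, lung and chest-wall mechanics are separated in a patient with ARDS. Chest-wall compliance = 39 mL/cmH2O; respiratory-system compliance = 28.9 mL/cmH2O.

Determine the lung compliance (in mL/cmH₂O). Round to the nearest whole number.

1/CL = 1/Crs − 1/Ccw.
1/CL = 1/28.9 − 1/39 = 0.008961.
CL = 111.59 mL/cmH2O.

112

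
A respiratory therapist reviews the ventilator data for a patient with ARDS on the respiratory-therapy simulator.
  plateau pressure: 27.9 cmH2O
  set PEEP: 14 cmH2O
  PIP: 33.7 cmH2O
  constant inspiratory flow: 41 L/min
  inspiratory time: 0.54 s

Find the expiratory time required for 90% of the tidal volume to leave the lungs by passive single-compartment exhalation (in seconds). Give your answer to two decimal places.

Flow: 41 L/min ÷ 60 = 0.6833 L/s.
Vt = flow × Ti = 0.6833 L/s × 0.54 s × 1000 mL/L = 368.98 mL.
R = (PIP − Pplat)/V̇ = (33.7 − 27.9) / 0.6833 = 5.8/0.6833 = 8.488 cmH2O·s/L.
C = Vt/(Pplat − PEEP) = 368.98 / (27.9 − 14) = 368.98/13.9 = 26.545 mL/cmH2O.
τ = R × C = 8.488 × 0.02655 L/cmH2O = 0.2254 s.
t = −τ·ln(1 − 0.90) = −0.2254·ln(0.1) = 0.519 s.

0.52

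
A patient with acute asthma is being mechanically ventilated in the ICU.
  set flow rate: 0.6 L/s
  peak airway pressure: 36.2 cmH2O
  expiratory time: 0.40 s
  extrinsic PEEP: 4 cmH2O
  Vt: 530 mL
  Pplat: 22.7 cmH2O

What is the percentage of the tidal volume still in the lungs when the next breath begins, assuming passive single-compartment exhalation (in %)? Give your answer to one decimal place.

R = (PIP − Pplat)/V̇ = (36.2 − 22.7) / 0.6 = 13.5/0.6 = 22.5 cmH2O·s/L.
C = Vt/(Pplat − PEEP) = 530.0 / (22.7 − 4) = 530.0/18.7 = 28.342 mL/cmH2O.
τ = R × C = 22.5 × 0.02834 L/cmH2O = 0.6377 s.
Fraction remaining at end-expiration = e^(−Te/τ) = e^(−0.40/0.6377) = 0.5341 → 53.41%.

53.4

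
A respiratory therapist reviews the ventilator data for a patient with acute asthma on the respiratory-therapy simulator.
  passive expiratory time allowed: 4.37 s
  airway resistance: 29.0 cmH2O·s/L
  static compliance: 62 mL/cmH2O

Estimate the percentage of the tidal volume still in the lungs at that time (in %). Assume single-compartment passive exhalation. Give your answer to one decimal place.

τ = R × C = 29.0 × 62 mL/cmH2O = 29.0 × 0.062 L/cmH2O = 1.798 s.
Passive exhalation: V(t)/V₀ = e^(−t/τ) = e^(−4.37/1.798) = 0.08799.
Fraction remaining = 0.08799 → 8.799%.

8.8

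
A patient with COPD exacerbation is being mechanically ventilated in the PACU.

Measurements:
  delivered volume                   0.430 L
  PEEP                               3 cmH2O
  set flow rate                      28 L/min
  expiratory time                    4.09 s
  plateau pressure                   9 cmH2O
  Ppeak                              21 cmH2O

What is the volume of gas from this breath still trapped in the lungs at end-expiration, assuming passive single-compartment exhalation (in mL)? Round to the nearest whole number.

47

Flow: 28 L/min ÷ 60 = 0.4667 L/s.
R = (PIP − Pplat)/V̇ = (21 − 9) / 0.4667 = 12.0/0.4667 = 25.712 cmH2O·s/L.
C = Vt/(Pplat − PEEP) = 430.0 / (9 − 3) = 430.0/6.0 = 71.667 mL/cmH2O.
τ = R × C = 25.712 × 0.07167 L/cmH2O = 1.843 s.
Fraction remaining = e^(−Te/τ) = e^(−4.09/1.843) = 0.1087.
Trapped volume = 430.0 × 0.1087 = 46.741 mL.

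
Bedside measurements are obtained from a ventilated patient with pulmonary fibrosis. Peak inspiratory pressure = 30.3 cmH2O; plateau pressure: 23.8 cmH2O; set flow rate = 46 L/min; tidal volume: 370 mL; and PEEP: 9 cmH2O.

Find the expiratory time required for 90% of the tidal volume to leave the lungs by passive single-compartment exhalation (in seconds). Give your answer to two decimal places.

0.49

Flow: 46 L/min ÷ 60 = 0.7667 L/s.
R = (PIP − Pplat)/V̇ = (30.3 − 23.8) / 0.7667 = 6.5/0.7667 = 8.478 cmH2O·s/L.
C = Vt/(Pplat − PEEP) = 370.0 / (23.8 − 9) = 370.0/14.8 = 25.0 mL/cmH2O.
τ = R × C = 8.478 × 0.025 L/cmH2O = 0.212 s.
t = −τ·ln(1 − 0.90) = −0.212·ln(0.1) = 0.4881 s.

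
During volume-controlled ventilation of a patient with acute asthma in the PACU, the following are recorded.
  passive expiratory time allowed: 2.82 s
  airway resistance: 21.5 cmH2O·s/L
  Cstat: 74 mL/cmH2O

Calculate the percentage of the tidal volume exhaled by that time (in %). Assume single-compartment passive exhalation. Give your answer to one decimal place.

83.0

τ = R × C = 21.5 × 74 mL/cmH2O = 21.5 × 0.074 L/cmH2O = 1.591 s.
Passive exhalation: V(t)/V₀ = e^(−t/τ) = e^(−2.82/1.591) = 0.1699.
Fraction exhaled = 1 − 0.1699 = 0.8301 → 83.01%.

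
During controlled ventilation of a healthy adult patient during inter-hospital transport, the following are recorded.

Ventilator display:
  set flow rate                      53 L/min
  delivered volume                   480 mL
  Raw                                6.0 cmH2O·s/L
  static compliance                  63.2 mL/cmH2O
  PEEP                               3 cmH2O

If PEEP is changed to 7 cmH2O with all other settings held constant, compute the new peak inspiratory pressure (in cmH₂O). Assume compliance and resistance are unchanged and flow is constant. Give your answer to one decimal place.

Flow: 53 L/min ÷ 60 = 0.8833 L/s.
PIP = Vt/C + R·V̇ + PEEP (constant-flow equation of motion).
Only the baseline term changes: ΔPIP = ΔPEEP = 7 − 3 = 4.0 cmH2O.
Original PIP = 480/63.2 + 6.0×0.8833 + 3 = 15.895 cmH2O; new PIP = 15.895 + (4.0) = 19.895 cmH2O.

19.9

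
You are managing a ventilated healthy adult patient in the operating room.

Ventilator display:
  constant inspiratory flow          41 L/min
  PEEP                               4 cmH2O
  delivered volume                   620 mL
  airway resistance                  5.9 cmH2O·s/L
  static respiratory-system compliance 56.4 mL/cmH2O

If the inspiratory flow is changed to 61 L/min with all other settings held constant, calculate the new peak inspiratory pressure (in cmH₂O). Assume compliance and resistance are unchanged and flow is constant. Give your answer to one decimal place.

Flow: 41 L/min ÷ 60 = 0.6833 L/s.
New flow: 61 L/min ÷ 60 = 1.0167 L/s.
PIP = Vt/C + R·V̇ + PEEP (constant-flow equation of motion).
Only the resistive term changes: ΔPIP = R × ΔV̇ = 5.9 × (1.0167 − 0.6833) = 5.9 × 0.3334 = 1.967 cmH2O.
Original PIP = 620/56.4 + 5.9×0.6833 + 4 = 19.024 cmH2O; new PIP = 19.024 + (1.967) = 20.991 cmH2O.

21.0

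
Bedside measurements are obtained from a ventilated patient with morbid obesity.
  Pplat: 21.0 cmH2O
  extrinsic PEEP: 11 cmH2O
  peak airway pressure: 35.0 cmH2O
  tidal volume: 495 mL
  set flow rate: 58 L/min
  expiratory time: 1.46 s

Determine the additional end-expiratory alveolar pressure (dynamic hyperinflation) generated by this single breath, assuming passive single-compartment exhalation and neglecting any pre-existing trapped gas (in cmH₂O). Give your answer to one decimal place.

1.3

Flow: 58 L/min ÷ 60 = 0.9667 L/s.
R = (PIP − Pplat)/V̇ = (35.0 − 21.0) / 0.9667 = 14.0/0.9667 = 14.482 cmH2O·s/L.
C = Vt/(Pplat − PEEP) = 495.0 / (21.0 − 11) = 495.0/10.0 = 49.5 mL/cmH2O.
τ = R × C = 14.482 × 0.0495 L/cmH2O = 0.7169 s.
Fraction remaining = e^(−Te/τ) = e^(−1.46/0.7169) = 0.1305; trapped volume = 495.0 × 0.1305 = 64.598 mL.
Additional alveolar pressure from trapping ≈ V_trapped / C = 64.598 / 49.5 = 1.305 cmH2O.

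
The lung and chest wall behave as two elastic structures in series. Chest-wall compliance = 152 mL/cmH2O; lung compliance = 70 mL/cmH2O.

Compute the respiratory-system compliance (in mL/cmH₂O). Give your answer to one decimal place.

47.9

Lung and chest wall are elastances in series: 1/Crs = 1/CL + 1/Ccw.
1/Crs = 1/70 + 1/152 = 0.02086.
Crs = 47.939 mL/cmH2O.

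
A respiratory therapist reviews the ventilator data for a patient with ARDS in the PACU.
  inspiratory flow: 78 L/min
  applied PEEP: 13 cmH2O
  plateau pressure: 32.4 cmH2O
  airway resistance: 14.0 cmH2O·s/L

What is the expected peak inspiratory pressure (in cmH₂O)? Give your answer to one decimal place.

Flow: 78 L/min ÷ 60 = 1.3 L/s.
PIP = Pplat + Raw × flow = 32.4 + 14.0 × 1.3 = 32.4 + 18.2 = 50.6 cmH2O.

50.6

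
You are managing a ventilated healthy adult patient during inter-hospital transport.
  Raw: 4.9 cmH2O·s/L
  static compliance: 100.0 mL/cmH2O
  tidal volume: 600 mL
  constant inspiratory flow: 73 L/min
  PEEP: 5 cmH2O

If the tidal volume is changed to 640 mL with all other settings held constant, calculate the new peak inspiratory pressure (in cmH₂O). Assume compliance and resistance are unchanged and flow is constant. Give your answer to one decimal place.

Flow: 73 L/min ÷ 60 = 1.2167 L/s.
PIP = Vt/C + R·V̇ + PEEP (constant-flow equation of motion).
Only the elastic term changes: ΔPIP = ΔVt / C = (640 − 600) / 100.0 = 0.4 cmH2O.
Original PIP = 600/100.0 + 4.9×1.2167 + 5 = 16.962 cmH2O; new PIP = 16.962 + (0.4) = 17.362 cmH2O.

17.4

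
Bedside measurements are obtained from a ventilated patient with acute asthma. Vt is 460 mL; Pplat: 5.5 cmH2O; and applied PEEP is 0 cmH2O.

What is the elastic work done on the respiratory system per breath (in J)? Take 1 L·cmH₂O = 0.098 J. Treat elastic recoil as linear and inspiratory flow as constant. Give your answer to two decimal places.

0.12

Elastic work ≈ ½ × (Pplat − PEEP) × Vt = 0.5 × (5.5 − 0) × 0.460 L = 0.5 × 5.5 × 0.460 = 1.265 L·cmH2O.
× 0.098 J/(L·cmH2O) → 0.124 J.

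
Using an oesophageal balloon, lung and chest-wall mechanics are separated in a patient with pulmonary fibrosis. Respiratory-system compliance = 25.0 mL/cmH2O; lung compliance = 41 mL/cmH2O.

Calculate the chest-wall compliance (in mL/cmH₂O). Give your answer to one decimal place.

64.1

1/Ccw = 1/Crs − 1/CL.
1/Ccw = 1/25.0 − 1/41 = 0.01561.
Ccw = 64.061 mL/cmH2O.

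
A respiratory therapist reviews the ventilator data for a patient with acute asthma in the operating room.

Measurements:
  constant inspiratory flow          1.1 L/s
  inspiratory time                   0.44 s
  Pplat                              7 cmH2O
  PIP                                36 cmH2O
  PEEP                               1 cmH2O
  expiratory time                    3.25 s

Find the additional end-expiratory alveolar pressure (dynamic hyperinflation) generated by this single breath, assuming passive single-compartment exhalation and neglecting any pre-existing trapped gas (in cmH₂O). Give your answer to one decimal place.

1.3

Vt = flow × Ti = 1.1 L/s × 0.44 s × 1000 mL/L = 484.0 mL.
R = (PIP − Pplat)/V̇ = (36 − 7) / 1.1 = 29.0/1.1 = 26.364 cmH2O·s/L.
C = Vt/(Pplat − PEEP) = 484.0 / (7 − 1) = 484.0/6.0 = 80.667 mL/cmH2O.
τ = R × C = 26.364 × 0.08067 L/cmH2O = 2.127 s.
Fraction remaining = e^(−Te/τ) = e^(−3.25/2.127) = 0.217; trapped volume = 484.0 × 0.217 = 105.03 mL.
Additional alveolar pressure from trapping ≈ V_trapped / C = 105.03 / 80.667 = 1.302 cmH2O.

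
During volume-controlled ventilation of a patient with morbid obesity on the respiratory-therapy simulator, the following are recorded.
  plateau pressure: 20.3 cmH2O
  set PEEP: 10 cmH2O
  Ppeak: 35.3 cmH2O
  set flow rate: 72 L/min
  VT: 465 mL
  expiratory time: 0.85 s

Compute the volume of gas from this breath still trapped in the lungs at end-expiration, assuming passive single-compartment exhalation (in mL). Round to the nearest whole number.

103

Flow: 72 L/min ÷ 60 = 1.2 L/s.
R = (PIP − Pplat)/V̇ = (35.3 − 20.3) / 1.2 = 15.0/1.2 = 12.5 cmH2O·s/L.
C = Vt/(Pplat − PEEP) = 465.0 / (20.3 − 10) = 465.0/10.3 = 45.146 mL/cmH2O.
τ = R × C = 12.5 × 0.04515 L/cmH2O = 0.5644 s.
Fraction remaining = e^(−Te/τ) = e^(−0.85/0.5644) = 0.2218.
Trapped volume = 465.0 × 0.2218 = 103.14 mL.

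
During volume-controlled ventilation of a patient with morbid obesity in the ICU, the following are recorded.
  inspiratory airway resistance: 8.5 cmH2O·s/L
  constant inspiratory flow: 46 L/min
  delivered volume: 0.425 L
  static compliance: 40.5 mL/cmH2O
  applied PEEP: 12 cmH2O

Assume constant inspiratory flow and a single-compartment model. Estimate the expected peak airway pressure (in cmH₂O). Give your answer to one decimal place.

29.0

Flow: 46 L/min ÷ 60 = 0.7667 L/s.
Equation of motion (constant flow): PIP = Vt/C + R·V̇ + PEEP.
PIP = 425/40.5 + 8.5×0.7667 + 12 = 10.494 + 6.517 + 12 = 29.011 cmH2O.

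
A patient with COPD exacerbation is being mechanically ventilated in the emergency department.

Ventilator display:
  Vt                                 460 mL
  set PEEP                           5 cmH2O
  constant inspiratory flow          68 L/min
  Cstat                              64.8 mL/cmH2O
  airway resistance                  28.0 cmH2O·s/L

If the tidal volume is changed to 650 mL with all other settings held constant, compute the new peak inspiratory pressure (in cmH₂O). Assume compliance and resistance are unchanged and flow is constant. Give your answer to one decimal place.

46.8

Flow: 68 L/min ÷ 60 = 1.1333 L/s.
PIP = Vt/C + R·V̇ + PEEP (constant-flow equation of motion).
Only the elastic term changes: ΔPIP = ΔVt / C = (650 − 460) / 64.8 = 2.932 cmH2O.
Original PIP = 460/64.8 + 28.0×1.1333 + 5 = 43.831 cmH2O; new PIP = 43.831 + (2.932) = 46.763 cmH2O.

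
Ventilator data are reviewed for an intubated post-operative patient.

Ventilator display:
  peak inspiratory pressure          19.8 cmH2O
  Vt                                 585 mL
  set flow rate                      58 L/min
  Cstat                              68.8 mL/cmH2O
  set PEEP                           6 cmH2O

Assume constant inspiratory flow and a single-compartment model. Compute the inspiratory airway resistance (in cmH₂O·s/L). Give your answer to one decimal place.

5.5

Flow: 58 L/min ÷ 60 = 0.9667 L/s.
Equation of motion (constant flow): PIP = Vt/C + R·V̇ + PEEP.
R·V̇ = PIP − Vt/C − PEEP = 19.8 − 585/68.8 − 6 = 19.8 − 8.503 − 6 = 5.297 cmH2O.
R = 5.297 / 0.9667 = 5.479 cmH2O·s/L.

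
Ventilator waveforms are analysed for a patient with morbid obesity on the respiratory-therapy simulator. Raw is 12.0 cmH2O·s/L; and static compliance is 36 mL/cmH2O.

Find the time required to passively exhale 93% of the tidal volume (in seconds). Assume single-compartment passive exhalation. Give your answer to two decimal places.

1.15

τ = R × C = 12.0 × 36 mL/cmH2O = 12.0 × 0.036 L/cmH2O = 0.432 s.
Exhaled fraction f = 1 − e^(−t/τ) → t = −τ·ln(1 − f) = −0.432·ln(0.07) = 1.149 s.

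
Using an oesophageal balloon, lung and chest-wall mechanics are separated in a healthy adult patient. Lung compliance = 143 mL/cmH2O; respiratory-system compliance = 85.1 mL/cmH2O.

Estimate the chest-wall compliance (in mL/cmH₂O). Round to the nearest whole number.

210

1/Ccw = 1/Crs − 1/CL.
1/Ccw = 1/85.1 − 1/143 = 0.004758.
Ccw = 210.17 mL/cmH2O.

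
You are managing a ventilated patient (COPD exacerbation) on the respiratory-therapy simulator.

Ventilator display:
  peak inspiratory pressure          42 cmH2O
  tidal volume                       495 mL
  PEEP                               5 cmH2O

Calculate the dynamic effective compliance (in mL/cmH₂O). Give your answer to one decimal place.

Dynamic compliance = Vt / (PIP − PEEP) = 495 / (42 − 5) = 495 / 37.0 = 13.378 mL/cmH2O.

13.4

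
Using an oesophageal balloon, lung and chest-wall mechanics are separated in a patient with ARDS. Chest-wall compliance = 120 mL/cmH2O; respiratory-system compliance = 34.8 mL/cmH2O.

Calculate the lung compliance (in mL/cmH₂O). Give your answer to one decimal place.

1/CL = 1/Crs − 1/Ccw.
1/CL = 1/34.8 − 1/120 = 0.0204.
CL = 49.02 mL/cmH2O.

49.0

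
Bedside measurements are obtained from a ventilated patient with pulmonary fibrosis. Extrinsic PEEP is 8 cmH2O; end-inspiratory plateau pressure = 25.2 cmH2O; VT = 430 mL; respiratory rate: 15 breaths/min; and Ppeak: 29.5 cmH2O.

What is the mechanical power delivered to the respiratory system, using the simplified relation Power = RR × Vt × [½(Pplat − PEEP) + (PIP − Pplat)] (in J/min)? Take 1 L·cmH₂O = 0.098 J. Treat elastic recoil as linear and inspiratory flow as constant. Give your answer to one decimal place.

8.2

Per-breath work = Vt × [½(Pplat−PEEP) + (PIP−Pplat)] = 0.430 × [0.5×17.2 + 4.3] = 0.430 × 12.9 = 5.547 L·cmH2O.
Power = 15 × 5.547 = 83.205 L·cmH2O/min.
× 0.098 J/(L·cmH2O) → 8.154 J/min.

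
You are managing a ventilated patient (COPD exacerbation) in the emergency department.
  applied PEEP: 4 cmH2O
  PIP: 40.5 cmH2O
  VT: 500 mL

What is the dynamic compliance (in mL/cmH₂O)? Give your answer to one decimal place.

13.7

Dynamic compliance = Vt / (PIP − PEEP) = 500 / (40.5 − 4) = 500 / 36.5 = 13.699 mL/cmH2O.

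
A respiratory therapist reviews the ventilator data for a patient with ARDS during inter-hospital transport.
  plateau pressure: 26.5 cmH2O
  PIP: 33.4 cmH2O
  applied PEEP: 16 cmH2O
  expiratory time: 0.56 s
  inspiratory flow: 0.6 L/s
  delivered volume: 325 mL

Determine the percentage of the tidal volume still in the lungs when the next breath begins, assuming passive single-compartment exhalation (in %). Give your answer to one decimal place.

20.7

R = (PIP − Pplat)/V̇ = (33.4 − 26.5) / 0.6 = 6.9/0.6 = 11.5 cmH2O·s/L.
C = Vt/(Pplat − PEEP) = 325.0 / (26.5 − 16) = 325.0/10.5 = 30.952 mL/cmH2O.
τ = R × C = 11.5 × 0.03095 L/cmH2O = 0.3559 s.
Fraction remaining at end-expiration = e^(−Te/τ) = e^(−0.56/0.3559) = 0.2073 → 20.73%.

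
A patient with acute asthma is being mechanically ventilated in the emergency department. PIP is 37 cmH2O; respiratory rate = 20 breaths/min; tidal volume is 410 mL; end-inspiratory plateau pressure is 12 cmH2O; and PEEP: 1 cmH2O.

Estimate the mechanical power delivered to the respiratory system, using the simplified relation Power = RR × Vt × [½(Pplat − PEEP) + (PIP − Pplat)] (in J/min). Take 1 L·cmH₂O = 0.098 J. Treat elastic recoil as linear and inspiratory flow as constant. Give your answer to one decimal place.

24.5

Per-breath work = Vt × [½(Pplat−PEEP) + (PIP−Pplat)] = 0.410 × [0.5×11.0 + 25.0] = 0.410 × 30.5 = 12.505 L·cmH2O.
Power = 20 × 12.505 = 250.1 L·cmH2O/min.
× 0.098 J/(L·cmH2O) → 24.51 J/min.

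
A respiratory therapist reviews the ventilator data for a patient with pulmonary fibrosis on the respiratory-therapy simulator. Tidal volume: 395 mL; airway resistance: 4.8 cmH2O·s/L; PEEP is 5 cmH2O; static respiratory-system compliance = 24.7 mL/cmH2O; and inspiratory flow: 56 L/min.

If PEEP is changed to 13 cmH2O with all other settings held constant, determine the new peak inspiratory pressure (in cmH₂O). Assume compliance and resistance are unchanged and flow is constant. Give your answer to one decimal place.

Flow: 56 L/min ÷ 60 = 0.9333 L/s.
PIP = Vt/C + R·V̇ + PEEP (constant-flow equation of motion).
Only the baseline term changes: ΔPIP = ΔPEEP = 13 − 5 = 8.0 cmH2O.
Original PIP = 395/24.7 + 4.8×0.9333 + 5 = 25.472 cmH2O; new PIP = 25.472 + (8.0) = 33.472 cmH2O.

33.5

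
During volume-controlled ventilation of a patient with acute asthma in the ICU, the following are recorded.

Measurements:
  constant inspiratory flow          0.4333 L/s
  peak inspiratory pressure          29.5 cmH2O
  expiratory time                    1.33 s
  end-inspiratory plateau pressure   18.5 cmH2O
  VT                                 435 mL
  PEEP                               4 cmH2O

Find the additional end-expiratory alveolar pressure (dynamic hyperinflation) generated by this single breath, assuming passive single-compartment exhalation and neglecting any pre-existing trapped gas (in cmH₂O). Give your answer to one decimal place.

R = (PIP − Pplat)/V̇ = (29.5 − 18.5) / 0.4333 = 11.0/0.4333 = 25.387 cmH2O·s/L.
C = Vt/(Pplat − PEEP) = 435.0 / (18.5 − 4) = 435.0/14.5 = 30.0 mL/cmH2O.
τ = R × C = 25.387 × 0.03 L/cmH2O = 0.7616 s.
Fraction remaining = e^(−Te/τ) = e^(−1.33/0.7616) = 0.1744; trapped volume = 435.0 × 0.1744 = 75.864 mL.
Additional alveolar pressure from trapping ≈ V_trapped / C = 75.864 / 30.0 = 2.529 cmH2O.

2.5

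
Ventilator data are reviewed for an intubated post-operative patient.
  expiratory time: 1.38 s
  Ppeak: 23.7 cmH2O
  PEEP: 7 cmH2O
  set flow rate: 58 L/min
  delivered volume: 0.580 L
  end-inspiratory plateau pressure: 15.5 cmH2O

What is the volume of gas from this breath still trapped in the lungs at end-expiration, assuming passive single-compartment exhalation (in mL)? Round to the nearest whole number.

Flow: 58 L/min ÷ 60 = 0.9667 L/s.
R = (PIP − Pplat)/V̇ = (23.7 − 15.5) / 0.9667 = 8.2/0.9667 = 8.482 cmH2O·s/L.
C = Vt/(Pplat − PEEP) = 580.0 / (15.5 − 7) = 580.0/8.5 = 68.235 mL/cmH2O.
τ = R × C = 8.482 × 0.06824 L/cmH2O = 0.5788 s.
Fraction remaining = e^(−Te/τ) = e^(−1.38/0.5788) = 0.09216.
Trapped volume = 580.0 × 0.09216 = 53.453 mL.

53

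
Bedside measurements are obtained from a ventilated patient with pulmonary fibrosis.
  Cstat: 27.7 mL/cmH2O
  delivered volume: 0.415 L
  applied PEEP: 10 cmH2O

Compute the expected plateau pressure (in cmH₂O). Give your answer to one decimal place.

Pplat = PEEP + Vt / Cstat = 10 + 415 / 27.7 = 10 + 14.982 = 24.982 cmH2O.

25.0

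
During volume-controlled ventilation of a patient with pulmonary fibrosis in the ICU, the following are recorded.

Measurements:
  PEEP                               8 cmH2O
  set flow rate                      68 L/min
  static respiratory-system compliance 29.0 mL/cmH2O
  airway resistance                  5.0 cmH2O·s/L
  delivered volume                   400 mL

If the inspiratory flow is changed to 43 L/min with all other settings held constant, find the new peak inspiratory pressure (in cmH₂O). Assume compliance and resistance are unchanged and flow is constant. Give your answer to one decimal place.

25.4

Flow: 68 L/min ÷ 60 = 1.1333 L/s.
New flow: 43 L/min ÷ 60 = 0.7167 L/s.
PIP = Vt/C + R·V̇ + PEEP (constant-flow equation of motion).
Only the resistive term changes: ΔPIP = R × ΔV̇ = 5.0 × (0.7167 − 1.1333) = 5.0 × -0.4166 = -2.083 cmH2O.
Original PIP = 400/29.0 + 5.0×1.1333 + 8 = 27.46 cmH2O; new PIP = 27.46 + (-2.083) = 25.377 cmH2O.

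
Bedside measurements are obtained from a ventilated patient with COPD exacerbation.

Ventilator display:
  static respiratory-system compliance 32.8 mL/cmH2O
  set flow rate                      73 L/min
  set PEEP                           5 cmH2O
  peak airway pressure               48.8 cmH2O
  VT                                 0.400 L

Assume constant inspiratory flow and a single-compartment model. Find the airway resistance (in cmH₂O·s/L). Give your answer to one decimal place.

26.0

Flow: 73 L/min ÷ 60 = 1.2167 L/s.
Equation of motion (constant flow): PIP = Vt/C + R·V̇ + PEEP.
R·V̇ = PIP − Vt/C − PEEP = 48.8 − 400/32.8 − 5 = 48.8 − 12.195 − 5 = 31.605 cmH2O.
R = 31.605 / 1.2167 = 25.976 cmH2O·s/L.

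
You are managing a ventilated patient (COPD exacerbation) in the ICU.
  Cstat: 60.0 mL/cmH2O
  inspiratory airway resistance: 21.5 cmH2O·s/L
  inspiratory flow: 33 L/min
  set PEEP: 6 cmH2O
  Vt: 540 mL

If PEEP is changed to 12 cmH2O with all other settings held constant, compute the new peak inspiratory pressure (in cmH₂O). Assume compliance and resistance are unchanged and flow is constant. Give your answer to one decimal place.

32.8

Flow: 33 L/min ÷ 60 = 0.55 L/s.
PIP = Vt/C + R·V̇ + PEEP (constant-flow equation of motion).
Only the baseline term changes: ΔPIP = ΔPEEP = 12 − 6 = 6.0 cmH2O.
Original PIP = 540/60.0 + 21.5×0.55 + 6 = 26.825 cmH2O; new PIP = 26.825 + (6.0) = 32.825 cmH2O.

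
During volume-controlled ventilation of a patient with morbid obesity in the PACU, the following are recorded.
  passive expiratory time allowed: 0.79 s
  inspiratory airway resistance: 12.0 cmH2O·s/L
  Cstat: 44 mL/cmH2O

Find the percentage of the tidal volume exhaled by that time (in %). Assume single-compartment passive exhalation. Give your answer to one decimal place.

77.6

τ = R × C = 12.0 × 44 mL/cmH2O = 12.0 × 0.044 L/cmH2O = 0.528 s.
Passive exhalation: V(t)/V₀ = e^(−t/τ) = e^(−0.79/0.528) = 0.224.
Fraction exhaled = 1 − 0.224 = 0.776 → 77.6%.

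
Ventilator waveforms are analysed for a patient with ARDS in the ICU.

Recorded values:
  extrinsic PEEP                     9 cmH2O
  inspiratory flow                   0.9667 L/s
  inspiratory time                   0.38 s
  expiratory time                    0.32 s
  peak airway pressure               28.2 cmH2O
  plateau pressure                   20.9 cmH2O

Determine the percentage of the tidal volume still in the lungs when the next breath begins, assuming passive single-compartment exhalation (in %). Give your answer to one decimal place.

Vt = flow × Ti = 0.9667 L/s × 0.38 s × 1000 mL/L = 367.35 mL.
R = (PIP − Pplat)/V̇ = (28.2 − 20.9) / 0.9667 = 7.3/0.9667 = 7.551 cmH2O·s/L.
C = Vt/(Pplat − PEEP) = 367.35 / (20.9 − 9) = 367.35/11.9 = 30.87 mL/cmH2O.
τ = R × C = 7.551 × 0.03087 L/cmH2O = 0.2331 s.
Fraction remaining at end-expiration = e^(−Te/τ) = e^(−0.32/0.2331) = 0.2534 → 25.34%.

25.3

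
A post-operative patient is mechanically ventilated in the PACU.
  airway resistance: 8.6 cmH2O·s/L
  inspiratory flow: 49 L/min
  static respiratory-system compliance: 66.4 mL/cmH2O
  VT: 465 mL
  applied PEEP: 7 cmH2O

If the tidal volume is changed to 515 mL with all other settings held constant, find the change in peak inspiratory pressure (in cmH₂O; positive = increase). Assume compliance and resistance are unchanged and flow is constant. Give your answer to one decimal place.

0.8

PIP = Vt/C + R·V̇ + PEEP (constant-flow equation of motion).
Only the elastic term changes: ΔPIP = ΔVt / C = (515 − 465) / 66.4 = 0.753 cmH2O.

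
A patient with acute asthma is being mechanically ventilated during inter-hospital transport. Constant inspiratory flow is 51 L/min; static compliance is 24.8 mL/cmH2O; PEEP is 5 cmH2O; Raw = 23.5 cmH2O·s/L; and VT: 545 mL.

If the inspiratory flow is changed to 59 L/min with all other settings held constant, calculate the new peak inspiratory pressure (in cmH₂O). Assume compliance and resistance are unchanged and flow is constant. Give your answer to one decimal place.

50.1

Flow: 51 L/min ÷ 60 = 0.85 L/s.
New flow: 59 L/min ÷ 60 = 0.9833 L/s.
PIP = Vt/C + R·V̇ + PEEP (constant-flow equation of motion).
Only the resistive term changes: ΔPIP = R × ΔV̇ = 23.5 × (0.9833 − 0.85) = 23.5 × 0.1333 = 3.133 cmH2O.
Original PIP = 545/24.8 + 23.5×0.85 + 5 = 46.951 cmH2O; new PIP = 46.951 + (3.133) = 50.084 cmH2O.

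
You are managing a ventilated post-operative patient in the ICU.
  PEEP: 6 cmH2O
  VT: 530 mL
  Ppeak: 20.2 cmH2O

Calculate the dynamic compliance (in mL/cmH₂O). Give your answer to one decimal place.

37.3

Dynamic compliance = Vt / (PIP − PEEP) = 530 / (20.2 − 6) = 530 / 14.2 = 37.324 mL/cmH2O.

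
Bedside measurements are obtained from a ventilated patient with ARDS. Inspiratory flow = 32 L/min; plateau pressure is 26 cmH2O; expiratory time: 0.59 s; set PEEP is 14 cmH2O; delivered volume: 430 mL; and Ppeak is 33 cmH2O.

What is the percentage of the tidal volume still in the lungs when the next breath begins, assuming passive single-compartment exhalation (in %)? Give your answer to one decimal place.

28.5

Flow: 32 L/min ÷ 60 = 0.5333 L/s.
R = (PIP − Pplat)/V̇ = (33 − 26) / 0.5333 = 7.0/0.5333 = 13.126 cmH2O·s/L.
C = Vt/(Pplat − PEEP) = 430.0 / (26 − 14) = 430.0/12.0 = 35.833 mL/cmH2O.
τ = R × C = 13.126 × 0.03583 L/cmH2O = 0.4703 s.
Fraction remaining at end-expiration = e^(−Te/τ) = e^(−0.59/0.4703) = 0.2852 → 28.52%.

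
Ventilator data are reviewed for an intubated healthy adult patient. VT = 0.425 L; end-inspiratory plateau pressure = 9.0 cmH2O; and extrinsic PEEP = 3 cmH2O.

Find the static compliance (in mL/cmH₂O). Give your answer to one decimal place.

70.8

Cstat = Vt / (Pplat − PEEP) = 425 / (9.0 − 3) = 425 / 6.0 = 70.833 mL/cmH2O.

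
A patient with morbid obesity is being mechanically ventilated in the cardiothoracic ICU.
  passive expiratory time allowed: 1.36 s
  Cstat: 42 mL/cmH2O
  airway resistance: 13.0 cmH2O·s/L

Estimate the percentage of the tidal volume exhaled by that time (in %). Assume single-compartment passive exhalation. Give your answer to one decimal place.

91.7

τ = R × C = 13.0 × 42 mL/cmH2O = 13.0 × 0.042 L/cmH2O = 0.546 s.
Passive exhalation: V(t)/V₀ = e^(−t/τ) = e^(−1.36/0.546) = 0.08284.
Fraction exhaled = 1 − 0.08284 = 0.9172 → 91.72%.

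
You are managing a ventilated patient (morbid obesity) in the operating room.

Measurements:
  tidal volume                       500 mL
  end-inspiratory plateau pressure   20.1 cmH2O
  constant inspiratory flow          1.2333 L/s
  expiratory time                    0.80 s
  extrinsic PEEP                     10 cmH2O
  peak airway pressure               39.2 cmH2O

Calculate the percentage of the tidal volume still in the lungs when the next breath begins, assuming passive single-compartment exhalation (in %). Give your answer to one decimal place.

R = (PIP − Pplat)/V̇ = (39.2 − 20.1) / 1.2333 = 19.1/1.2333 = 15.487 cmH2O·s/L.
C = Vt/(Pplat − PEEP) = 500.0 / (20.1 − 10) = 500.0/10.1 = 49.505 mL/cmH2O.
τ = R × C = 15.487 × 0.04951 L/cmH2O = 0.7668 s.
Fraction remaining at end-expiration = e^(−Te/τ) = e^(−0.80/0.7668) = 0.3523 → 35.23%.

35.2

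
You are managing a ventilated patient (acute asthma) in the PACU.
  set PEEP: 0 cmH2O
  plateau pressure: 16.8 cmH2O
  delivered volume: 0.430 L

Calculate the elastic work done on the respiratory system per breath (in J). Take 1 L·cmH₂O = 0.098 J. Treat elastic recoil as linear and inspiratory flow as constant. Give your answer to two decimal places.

Elastic work ≈ ½ × (Pplat − PEEP) × Vt = 0.5 × (16.8 − 0) × 0.430 L = 0.5 × 16.8 × 0.430 = 3.612 L·cmH2O.
× 0.098 J/(L·cmH2O) → 0.354 J.

0.35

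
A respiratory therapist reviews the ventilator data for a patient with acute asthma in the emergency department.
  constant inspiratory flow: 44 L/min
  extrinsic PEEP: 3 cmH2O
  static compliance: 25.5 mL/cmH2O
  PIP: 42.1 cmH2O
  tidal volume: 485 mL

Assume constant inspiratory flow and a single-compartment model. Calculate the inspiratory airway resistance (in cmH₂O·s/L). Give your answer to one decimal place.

Flow: 44 L/min ÷ 60 = 0.7333 L/s.
Equation of motion (constant flow): PIP = Vt/C + R·V̇ + PEEP.
R·V̇ = PIP − Vt/C − PEEP = 42.1 − 485/25.5 − 3 = 42.1 − 19.02 − 3 = 20.08 cmH2O.
R = 20.08 / 0.7333 = 27.383 cmH2O·s/L.

27.4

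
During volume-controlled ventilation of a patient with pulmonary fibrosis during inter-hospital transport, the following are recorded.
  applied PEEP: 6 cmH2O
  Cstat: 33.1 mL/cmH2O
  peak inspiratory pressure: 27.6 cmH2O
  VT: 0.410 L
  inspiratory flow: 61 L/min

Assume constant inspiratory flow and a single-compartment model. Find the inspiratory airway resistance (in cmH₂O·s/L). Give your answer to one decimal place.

Flow: 61 L/min ÷ 60 = 1.0167 L/s.
Equation of motion (constant flow): PIP = Vt/C + R·V̇ + PEEP.
R·V̇ = PIP − Vt/C − PEEP = 27.6 − 410/33.1 − 6 = 27.6 − 12.387 − 6 = 9.213 cmH2O.
R = 9.213 / 1.0167 = 9.062 cmH2O·s/L.

9.1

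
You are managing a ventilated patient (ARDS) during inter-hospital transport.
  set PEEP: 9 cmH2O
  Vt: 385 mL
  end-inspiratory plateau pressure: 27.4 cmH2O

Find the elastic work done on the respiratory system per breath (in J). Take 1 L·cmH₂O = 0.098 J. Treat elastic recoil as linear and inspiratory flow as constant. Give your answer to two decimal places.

0.35

Elastic work ≈ ½ × (Pplat − PEEP) × Vt = 0.5 × (27.4 − 9) × 0.385 L = 0.5 × 18.4 × 0.385 = 3.542 L·cmH2O.
× 0.098 J/(L·cmH2O) → 0.3471 J.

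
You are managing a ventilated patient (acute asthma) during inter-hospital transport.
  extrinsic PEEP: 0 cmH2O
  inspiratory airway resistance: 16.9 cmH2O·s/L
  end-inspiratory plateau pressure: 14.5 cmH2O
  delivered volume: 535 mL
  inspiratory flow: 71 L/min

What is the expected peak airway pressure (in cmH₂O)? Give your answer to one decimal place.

Flow: 71 L/min ÷ 60 = 1.1833 L/s.
PIP = Pplat + Raw × flow = 14.5 + 16.9 × 1.1833 = 14.5 + 19.998 = 34.498 cmH2O.

34.5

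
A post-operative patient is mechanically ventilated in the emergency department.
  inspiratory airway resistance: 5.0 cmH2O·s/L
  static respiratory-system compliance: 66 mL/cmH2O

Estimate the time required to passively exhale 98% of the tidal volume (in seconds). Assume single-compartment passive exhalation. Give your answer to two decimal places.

τ = R × C = 5.0 × 66 mL/cmH2O = 5.0 × 0.066 L/cmH2O = 0.33 s.
Exhaled fraction f = 1 − e^(−t/τ) → t = −τ·ln(1 − f) = −0.33·ln(0.02) = 1.291 s.

1.29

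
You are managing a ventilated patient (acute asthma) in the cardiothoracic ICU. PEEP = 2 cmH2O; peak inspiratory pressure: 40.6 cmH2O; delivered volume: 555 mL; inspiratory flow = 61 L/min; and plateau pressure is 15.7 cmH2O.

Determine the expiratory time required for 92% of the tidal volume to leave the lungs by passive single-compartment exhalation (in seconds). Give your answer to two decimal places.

2.51

Flow: 61 L/min ÷ 60 = 1.0167 L/s.
R = (PIP − Pplat)/V̇ = (40.6 − 15.7) / 1.0167 = 24.9/1.0167 = 24.491 cmH2O·s/L.
C = Vt/(Pplat − PEEP) = 555.0 / (15.7 − 2) = 555.0/13.7 = 40.511 mL/cmH2O.
τ = R × C = 24.491 × 0.04051 L/cmH2O = 0.9921 s.
t = −τ·ln(1 − 0.92) = −0.9921·ln(0.08) = 2.506 s.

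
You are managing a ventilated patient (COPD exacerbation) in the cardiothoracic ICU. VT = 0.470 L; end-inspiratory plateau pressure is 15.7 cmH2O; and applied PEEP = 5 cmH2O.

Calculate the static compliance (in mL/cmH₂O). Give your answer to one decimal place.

Cstat = Vt / (Pplat − PEEP) = 470 / (15.7 − 5) = 470 / 10.7 = 43.925 mL/cmH2O.

43.9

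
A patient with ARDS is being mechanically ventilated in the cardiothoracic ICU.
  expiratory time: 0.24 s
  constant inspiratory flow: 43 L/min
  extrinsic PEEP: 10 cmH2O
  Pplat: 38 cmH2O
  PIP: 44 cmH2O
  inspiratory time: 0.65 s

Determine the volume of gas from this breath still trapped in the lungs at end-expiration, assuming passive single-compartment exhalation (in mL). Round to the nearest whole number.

Flow: 43 L/min ÷ 60 = 0.7167 L/s.
Vt = flow × Ti = 0.7167 L/s × 0.65 s × 1000 mL/L = 465.86 mL.
R = (PIP − Pplat)/V̇ = (44 − 38) / 0.7167 = 6.0/0.7167 = 8.372 cmH2O·s/L.
C = Vt/(Pplat − PEEP) = 465.86 / (38 − 10) = 465.86/28.0 = 16.638 mL/cmH2O.
τ = R × C = 8.372 × 0.01664 L/cmH2O = 0.1393 s.
Fraction remaining = e^(−Te/τ) = e^(−0.24/0.1393) = 0.1785.
Trapped volume = 465.86 × 0.1785 = 83.156 mL.

83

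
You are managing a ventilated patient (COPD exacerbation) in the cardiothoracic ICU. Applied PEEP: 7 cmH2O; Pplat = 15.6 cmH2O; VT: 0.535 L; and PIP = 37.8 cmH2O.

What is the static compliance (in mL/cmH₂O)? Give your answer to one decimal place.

Cstat = Vt / (Pplat − PEEP) = 535 / (15.6 − 7) = 535 / 8.6 = 62.209 mL/cmH2O.

62.2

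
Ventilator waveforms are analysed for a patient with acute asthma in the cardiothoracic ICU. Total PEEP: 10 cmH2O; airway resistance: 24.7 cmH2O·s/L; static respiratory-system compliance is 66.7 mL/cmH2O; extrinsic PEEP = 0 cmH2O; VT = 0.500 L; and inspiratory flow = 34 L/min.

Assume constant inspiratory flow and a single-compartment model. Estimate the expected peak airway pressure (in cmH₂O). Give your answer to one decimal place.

31.5

Flow: 34 L/min ÷ 60 = 0.5667 L/s.
Total PEEP = 10 cmH2O (set 0 + intrinsic 10); this is the baseline alveolar pressure.
Equation of motion (constant flow): PIP = Vt/C + R·V̇ + PEEP.
PIP = 500/66.7 + 24.7×0.5667 + 10 = 7.496 + 13.997 + 10 = 31.493 cmH2O.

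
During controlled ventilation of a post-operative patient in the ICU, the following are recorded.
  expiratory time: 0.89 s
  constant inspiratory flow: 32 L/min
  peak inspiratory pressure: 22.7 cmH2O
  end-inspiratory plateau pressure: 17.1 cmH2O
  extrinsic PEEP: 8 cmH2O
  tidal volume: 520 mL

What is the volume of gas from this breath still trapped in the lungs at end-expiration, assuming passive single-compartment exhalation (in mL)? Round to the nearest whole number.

Flow: 32 L/min ÷ 60 = 0.5333 L/s.
R = (PIP − Pplat)/V̇ = (22.7 − 17.1) / 0.5333 = 5.6/0.5333 = 10.501 cmH2O·s/L.
C = Vt/(Pplat − PEEP) = 520.0 / (17.1 − 8) = 520.0/9.1 = 57.143 mL/cmH2O.
τ = R × C = 10.501 × 0.05714 L/cmH2O = 0.6 s.
Fraction remaining = e^(−Te/τ) = e^(−0.89/0.6) = 0.2269.
Trapped volume = 520.0 × 0.2269 = 117.99 mL.

118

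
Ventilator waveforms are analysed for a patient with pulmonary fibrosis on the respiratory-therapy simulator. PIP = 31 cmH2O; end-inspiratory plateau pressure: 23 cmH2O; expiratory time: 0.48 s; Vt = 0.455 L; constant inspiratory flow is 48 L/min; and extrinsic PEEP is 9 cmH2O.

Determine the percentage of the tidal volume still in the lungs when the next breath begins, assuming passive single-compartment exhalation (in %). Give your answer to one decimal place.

Flow: 48 L/min ÷ 60 = 0.8 L/s.
R = (PIP − Pplat)/V̇ = (31 − 23) / 0.8 = 8.0/0.8 = 10.0 cmH2O·s/L.
C = Vt/(Pplat − PEEP) = 455.0 / (23 − 9) = 455.0/14.0 = 32.5 mL/cmH2O.
τ = R × C = 10.0 × 0.0325 L/cmH2O = 0.325 s.
Fraction remaining at end-expiration = e^(−Te/τ) = e^(−0.48/0.325) = 0.2283 → 22.83%.

22.8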